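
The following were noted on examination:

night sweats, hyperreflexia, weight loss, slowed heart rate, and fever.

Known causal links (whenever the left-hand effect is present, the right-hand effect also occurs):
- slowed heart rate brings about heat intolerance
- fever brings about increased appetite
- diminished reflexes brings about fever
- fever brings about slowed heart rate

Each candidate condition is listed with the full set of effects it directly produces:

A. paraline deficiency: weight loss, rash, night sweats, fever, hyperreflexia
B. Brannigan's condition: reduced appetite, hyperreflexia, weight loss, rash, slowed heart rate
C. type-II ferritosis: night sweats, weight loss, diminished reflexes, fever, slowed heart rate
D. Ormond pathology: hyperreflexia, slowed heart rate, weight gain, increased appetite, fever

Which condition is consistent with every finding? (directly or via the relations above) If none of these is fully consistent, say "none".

Testing each hypothesis:
(A) paraline deficiency — accounts for every observation (slowed heart rate through fever → slowed heart rate)
(B) Brannigan's condition — does not account for night sweats, fever
(C) type-II ferritosis — night sweats match; hyperreflexia miss; weight loss match; slowed heart rate match; fever match
(D) Ormond pathology — night sweats miss; hyperreflexia match; weight loss miss; slowed heart rate match; fever match
Only (A) is consistent with every observation.

A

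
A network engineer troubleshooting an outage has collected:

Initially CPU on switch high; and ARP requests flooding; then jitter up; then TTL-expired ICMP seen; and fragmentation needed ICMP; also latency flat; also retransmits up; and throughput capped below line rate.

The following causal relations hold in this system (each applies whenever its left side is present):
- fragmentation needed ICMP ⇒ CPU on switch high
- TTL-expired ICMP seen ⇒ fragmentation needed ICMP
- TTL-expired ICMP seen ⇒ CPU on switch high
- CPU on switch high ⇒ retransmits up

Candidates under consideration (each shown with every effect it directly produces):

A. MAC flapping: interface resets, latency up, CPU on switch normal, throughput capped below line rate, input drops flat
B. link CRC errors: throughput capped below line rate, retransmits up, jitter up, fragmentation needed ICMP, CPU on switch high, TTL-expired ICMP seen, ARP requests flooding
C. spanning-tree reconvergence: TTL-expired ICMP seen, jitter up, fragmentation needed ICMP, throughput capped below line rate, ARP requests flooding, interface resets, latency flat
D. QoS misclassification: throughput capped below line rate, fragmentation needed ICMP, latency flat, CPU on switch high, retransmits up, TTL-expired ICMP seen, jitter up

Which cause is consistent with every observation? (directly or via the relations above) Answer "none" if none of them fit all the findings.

For each candidate, compare predicted effects to what was observed:
(A) MAC flapping — fails on CPU on switch high, ARP requests flooding, jitter up, TTL-expired ICMP seen, fragmentation needed ICMP, latency flat, retransmits up (predicts CPU on switch normal, not CPU on switch high; predicts latency up, not latency flat)
(B) link CRC errors — does not account for latency flat
(C) spanning-tree reconvergence — accounts for every observation (CPU on switch high by fragmentation needed ICMP → CPU on switch high)
(D) QoS misclassification — CPU on switch high match; ARP requests flooding miss; jitter up match; TTL-expired ICMP seen match; fragmentation needed ICMP match; latency flat match; retransmits up match; throughput capped below line rate match
(C) is the only candidate with no mismatches.

C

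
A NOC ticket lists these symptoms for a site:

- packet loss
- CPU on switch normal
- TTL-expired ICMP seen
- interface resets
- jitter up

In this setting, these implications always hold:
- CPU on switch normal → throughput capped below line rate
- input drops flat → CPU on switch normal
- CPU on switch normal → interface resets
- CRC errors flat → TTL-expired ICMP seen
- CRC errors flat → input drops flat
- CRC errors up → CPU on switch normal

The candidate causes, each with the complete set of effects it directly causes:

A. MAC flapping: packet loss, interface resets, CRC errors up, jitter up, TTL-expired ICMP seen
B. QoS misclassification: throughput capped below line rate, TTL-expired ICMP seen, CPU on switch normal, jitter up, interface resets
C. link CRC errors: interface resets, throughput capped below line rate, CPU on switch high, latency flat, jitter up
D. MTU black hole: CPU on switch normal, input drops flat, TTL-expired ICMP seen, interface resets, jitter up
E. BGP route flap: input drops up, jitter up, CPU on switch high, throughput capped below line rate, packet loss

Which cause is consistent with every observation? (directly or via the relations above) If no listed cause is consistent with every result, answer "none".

Testing each hypothesis:
(A) MAC flapping — packet loss ✓; CPU on switch normal ✓ (via CRC errors up → CPU on switch normal); TTL-expired ICMP seen ✓; interface resets ✓; jitter up ✓
(B) QoS misclassification — does not account for packet loss
(C) link CRC errors — fails on packet loss, CPU on switch normal, TTL-expired ICMP seen (predicts CPU on switch high, not CPU on switch normal)
(D) MTU black hole — packet loss ✗; CPU on switch normal ✓; TTL-expired ICMP seen ✓; interface resets ✓; jitter up ✓
(E) BGP route flap — fails on CPU on switch normal, TTL-expired ICMP seen, interface resets (predicts CPU on switch high, not CPU on switch normal)
Only (A) is consistent with every observation.

A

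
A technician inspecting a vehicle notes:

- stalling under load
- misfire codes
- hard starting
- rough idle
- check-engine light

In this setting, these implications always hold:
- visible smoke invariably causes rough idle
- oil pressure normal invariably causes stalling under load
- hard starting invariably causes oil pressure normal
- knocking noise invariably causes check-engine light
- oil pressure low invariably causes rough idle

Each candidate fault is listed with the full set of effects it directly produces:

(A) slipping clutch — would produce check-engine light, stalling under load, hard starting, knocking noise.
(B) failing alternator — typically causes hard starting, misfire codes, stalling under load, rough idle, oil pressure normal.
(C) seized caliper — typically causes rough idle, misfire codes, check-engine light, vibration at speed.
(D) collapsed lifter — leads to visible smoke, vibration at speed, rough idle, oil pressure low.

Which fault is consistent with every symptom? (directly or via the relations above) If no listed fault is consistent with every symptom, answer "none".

none

Per-candidate check:
(A) slipping clutch — stalling under load yes; misfire codes NO; hard starting yes; rough idle NO; check-engine light yes
(B) failing alternator — stalling under load yes; misfire codes yes; hard starting yes; rough idle yes; check-engine light NO
(C) seized caliper — stalling under load NO; misfire codes yes; hard starting NO; rough idle yes; check-engine light yes
(D) collapsed lifter — stalling under load NO; misfire codes NO; hard starting NO; rough idle yes; check-engine light NO
None of the listed candidates fits everything.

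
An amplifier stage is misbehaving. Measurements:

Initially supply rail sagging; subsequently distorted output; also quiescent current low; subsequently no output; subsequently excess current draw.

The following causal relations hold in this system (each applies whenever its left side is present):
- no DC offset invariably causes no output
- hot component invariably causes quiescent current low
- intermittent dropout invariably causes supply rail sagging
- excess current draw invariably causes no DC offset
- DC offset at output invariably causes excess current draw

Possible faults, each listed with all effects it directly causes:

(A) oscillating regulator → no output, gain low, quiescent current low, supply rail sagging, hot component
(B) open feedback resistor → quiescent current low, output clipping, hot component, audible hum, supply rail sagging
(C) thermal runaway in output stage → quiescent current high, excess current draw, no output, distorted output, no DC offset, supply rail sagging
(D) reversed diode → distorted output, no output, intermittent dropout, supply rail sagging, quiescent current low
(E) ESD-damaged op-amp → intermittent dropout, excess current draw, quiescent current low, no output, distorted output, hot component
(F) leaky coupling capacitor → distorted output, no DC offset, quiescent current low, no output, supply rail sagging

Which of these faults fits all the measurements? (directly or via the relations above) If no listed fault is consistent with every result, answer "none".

E

Checking each candidate against the observations:
(A) oscillating regulator — does not account for distorted output, excess current draw
(B) open feedback resistor — does not account for distorted output, no output, excess current draw
(C) thermal runaway in output stage — supply rail sagging +; distorted output +; quiescent current low -; no output +; excess current draw +
(D) reversed diode — supply rail sagging +; distorted output +; quiescent current low +; no output +; excess current draw -
(E) ESD-damaged op-amp — accounts for every observation (supply rail sagging by intermittent dropout → supply rail sagging)
(F) leaky coupling capacitor — supply rail sagging +; distorted output +; quiescent current low +; no output +; excess current draw -
Only (E) is consistent with every observation.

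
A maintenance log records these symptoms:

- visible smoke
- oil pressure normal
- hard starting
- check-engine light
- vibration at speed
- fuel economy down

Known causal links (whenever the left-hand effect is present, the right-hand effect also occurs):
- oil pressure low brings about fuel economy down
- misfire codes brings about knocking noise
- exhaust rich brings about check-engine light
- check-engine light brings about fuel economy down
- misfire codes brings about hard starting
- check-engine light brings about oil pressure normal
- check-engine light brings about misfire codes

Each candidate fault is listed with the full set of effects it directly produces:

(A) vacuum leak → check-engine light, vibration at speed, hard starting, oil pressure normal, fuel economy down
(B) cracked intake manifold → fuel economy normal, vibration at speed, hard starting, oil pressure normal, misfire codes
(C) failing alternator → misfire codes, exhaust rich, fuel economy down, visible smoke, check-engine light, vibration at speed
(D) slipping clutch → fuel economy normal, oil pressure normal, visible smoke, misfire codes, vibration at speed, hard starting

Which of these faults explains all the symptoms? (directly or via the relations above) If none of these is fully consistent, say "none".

Per-candidate check:
(A) vacuum leak — does not account for visible smoke
(B) cracked intake manifold — fails on visible smoke, check-engine light, fuel economy down (predicts fuel economy normal, not fuel economy down)
(C) failing alternator — visible smoke match; oil pressure normal match (by check-engine light → oil pressure normal); hard starting match (by misfire codes → hard starting); check-engine light match; vibration at speed match; fuel economy down match
(D) slipping clutch — visible smoke match; oil pressure normal match; hard starting match; check-engine light miss; vibration at speed match; fuel economy down miss
(C) is the only candidate with no mismatches.

C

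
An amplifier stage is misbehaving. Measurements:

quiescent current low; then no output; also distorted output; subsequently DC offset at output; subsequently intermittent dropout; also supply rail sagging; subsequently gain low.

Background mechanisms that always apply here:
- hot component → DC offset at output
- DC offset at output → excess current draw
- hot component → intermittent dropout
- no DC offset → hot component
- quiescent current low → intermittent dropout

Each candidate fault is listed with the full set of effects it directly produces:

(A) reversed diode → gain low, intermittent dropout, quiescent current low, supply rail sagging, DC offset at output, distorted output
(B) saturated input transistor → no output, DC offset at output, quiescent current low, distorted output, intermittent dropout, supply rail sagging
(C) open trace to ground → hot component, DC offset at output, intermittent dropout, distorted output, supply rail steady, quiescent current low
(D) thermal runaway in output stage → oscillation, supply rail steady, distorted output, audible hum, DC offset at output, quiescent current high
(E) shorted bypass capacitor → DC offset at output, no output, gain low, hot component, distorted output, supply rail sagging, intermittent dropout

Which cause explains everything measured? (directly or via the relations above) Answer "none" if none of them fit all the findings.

none

Checking each candidate against the observations:
(A) reversed diode — quiescent current low ✓; no output ✗; distorted output ✓; DC offset at output ✓; intermittent dropout ✓; supply rail sagging ✓; gain low ✓
(B) saturated input transistor — does not account for gain low
(C) open trace to ground — fails on no output, supply rail sagging, gain low (predicts supply rail steady, not supply rail sagging)
(D) thermal runaway in output stage — fails on quiescent current low, no output, intermittent dropout, supply rail sagging, gain low (predicts quiescent current high, not quiescent current low; predicts supply rail steady, not supply rail sagging)
(E) shorted bypass capacitor — does not account for quiescent current low
Every candidate fails on at least one observation.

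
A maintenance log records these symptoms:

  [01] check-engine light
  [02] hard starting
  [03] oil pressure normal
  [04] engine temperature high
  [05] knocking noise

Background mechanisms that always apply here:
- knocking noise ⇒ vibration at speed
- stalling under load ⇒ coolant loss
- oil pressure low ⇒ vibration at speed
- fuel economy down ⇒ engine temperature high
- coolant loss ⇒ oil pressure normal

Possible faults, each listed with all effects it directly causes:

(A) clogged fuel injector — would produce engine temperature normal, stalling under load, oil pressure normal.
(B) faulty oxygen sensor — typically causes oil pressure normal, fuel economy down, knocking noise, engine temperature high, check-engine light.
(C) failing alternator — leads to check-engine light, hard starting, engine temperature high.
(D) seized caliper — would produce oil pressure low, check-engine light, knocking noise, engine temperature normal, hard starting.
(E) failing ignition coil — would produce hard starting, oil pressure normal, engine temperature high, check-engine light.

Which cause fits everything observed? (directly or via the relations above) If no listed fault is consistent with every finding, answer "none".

none

Testing each hypothesis:
(A) clogged fuel injector — check-engine light ✗; hard starting ✗; oil pressure normal ✓; engine temperature high ✗; knocking noise ✗
(B) faulty oxygen sensor — check-engine light ✓; hard starting ✗; oil pressure normal ✓; engine temperature high ✓; knocking noise ✓
(C) failing alternator — check-engine light ✓; hard starting ✓; oil pressure normal ✗; engine temperature high ✓; knocking noise ✗
(D) seized caliper — check-engine light ✓; hard starting ✓; oil pressure normal ✗; engine temperature high ✗; knocking noise ✓
(E) failing ignition coil — check-engine light ✓; hard starting ✓; oil pressure normal ✓; engine temperature high ✓; knocking noise ✗
No candidate is consistent with all observations.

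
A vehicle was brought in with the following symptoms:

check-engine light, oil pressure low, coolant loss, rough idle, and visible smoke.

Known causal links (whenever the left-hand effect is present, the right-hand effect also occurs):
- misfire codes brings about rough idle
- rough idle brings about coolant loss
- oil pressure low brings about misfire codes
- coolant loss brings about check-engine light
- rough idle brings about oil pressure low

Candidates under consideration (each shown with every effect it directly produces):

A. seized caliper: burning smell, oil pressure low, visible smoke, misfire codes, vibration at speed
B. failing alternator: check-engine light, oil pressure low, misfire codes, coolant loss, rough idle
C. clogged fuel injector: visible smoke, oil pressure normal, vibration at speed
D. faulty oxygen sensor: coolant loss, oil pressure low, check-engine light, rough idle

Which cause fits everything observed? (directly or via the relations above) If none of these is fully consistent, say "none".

A

Testing each hypothesis:
(A) seized caliper — check-engine light match (via misfire codes → rough idle → coolant loss → check-engine light); oil pressure low match; coolant loss match (via misfire codes → rough idle → coolant loss); rough idle match (via misfire codes → rough idle); visible smoke match
(B) failing alternator — check-engine light match; oil pressure low match; coolant loss match; rough idle match; visible smoke miss
(C) clogged fuel injector — check-engine light miss; oil pressure low miss; coolant loss miss; rough idle miss; visible smoke match
(D) faulty oxygen sensor — check-engine light match; oil pressure low match; coolant loss match; rough idle match; visible smoke miss
(A) is the only candidate with no mismatches.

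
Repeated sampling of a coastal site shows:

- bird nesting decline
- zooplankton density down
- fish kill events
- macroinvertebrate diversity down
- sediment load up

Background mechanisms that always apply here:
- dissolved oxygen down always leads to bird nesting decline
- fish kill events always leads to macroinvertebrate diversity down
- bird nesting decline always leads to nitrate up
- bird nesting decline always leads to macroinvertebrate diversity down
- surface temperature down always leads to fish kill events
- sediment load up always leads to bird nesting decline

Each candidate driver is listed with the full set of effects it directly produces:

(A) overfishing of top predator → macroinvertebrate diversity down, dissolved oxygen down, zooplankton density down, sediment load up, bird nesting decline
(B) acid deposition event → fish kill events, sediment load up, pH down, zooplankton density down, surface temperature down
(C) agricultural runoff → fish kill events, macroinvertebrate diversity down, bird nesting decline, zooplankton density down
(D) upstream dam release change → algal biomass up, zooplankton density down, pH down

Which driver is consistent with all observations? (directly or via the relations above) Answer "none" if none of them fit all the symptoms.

Checking each candidate against the observations:
(A) overfishing of top predator — bird nesting decline match; zooplankton density down match; fish kill events miss; macroinvertebrate diversity down match; sediment load up match
(B) acid deposition event — accounts for every observation (bird nesting decline via sediment load up → bird nesting decline)
(C) agricultural runoff — bird nesting decline match; zooplankton density down match; fish kill events match; macroinvertebrate diversity down match; sediment load up miss
(D) upstream dam release change — does not account for bird nesting decline, fish kill events, macroinvertebrate diversity down, sediment load up
(B) alone accounts for all the evidence.

B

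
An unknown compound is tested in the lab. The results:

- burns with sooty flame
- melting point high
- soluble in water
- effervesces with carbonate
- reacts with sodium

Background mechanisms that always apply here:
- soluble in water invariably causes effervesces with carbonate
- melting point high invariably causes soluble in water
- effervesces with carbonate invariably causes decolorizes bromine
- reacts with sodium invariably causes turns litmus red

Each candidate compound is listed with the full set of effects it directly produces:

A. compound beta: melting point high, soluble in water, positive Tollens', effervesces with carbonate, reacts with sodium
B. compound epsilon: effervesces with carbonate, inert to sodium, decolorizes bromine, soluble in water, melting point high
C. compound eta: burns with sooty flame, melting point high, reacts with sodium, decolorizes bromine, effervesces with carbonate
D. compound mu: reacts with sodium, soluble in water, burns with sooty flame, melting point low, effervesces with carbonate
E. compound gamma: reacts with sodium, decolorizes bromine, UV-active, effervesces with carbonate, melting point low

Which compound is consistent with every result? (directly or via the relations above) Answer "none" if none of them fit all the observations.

Testing each hypothesis:
(A) compound beta — burns with sooty flame NO; melting point high yes; soluble in water yes; effervesces with carbonate yes; reacts with sodium yes
(B) compound epsilon — burns with sooty flame NO; melting point high yes; soluble in water yes; effervesces with carbonate yes; reacts with sodium NO
(C) compound eta — burns with sooty flame yes; melting point high yes; soluble in water yes (via melting point high → soluble in water); effervesces with carbonate yes; reacts with sodium yes
(D) compound mu — burns with sooty flame yes; melting point high NO; soluble in water yes; effervesces with carbonate yes; reacts with sodium yes
(E) compound gamma — burns with sooty flame NO; melting point high NO; soluble in water NO; effervesces with carbonate yes; reacts with sodium yes
(C) is the only candidate with no mismatches.

C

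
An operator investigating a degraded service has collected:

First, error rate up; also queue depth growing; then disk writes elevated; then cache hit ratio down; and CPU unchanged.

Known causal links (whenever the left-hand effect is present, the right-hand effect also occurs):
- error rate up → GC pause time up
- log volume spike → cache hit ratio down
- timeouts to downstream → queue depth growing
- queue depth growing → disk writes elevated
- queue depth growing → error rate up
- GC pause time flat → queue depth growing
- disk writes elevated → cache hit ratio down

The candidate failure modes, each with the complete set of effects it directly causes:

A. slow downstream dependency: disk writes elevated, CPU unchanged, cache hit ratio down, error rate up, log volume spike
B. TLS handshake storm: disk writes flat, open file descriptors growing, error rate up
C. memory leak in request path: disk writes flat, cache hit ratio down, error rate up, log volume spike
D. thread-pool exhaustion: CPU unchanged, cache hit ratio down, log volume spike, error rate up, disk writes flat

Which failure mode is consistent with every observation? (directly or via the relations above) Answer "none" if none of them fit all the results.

none

Checking each candidate against the observations:
(A) slow downstream dependency — does not account for queue depth growing
(B) TLS handshake storm — error rate up yes; queue depth growing NO; disk writes elevated NO; cache hit ratio down NO; CPU unchanged NO
(C) memory leak in request path — fails on queue depth growing, disk writes elevated, CPU unchanged (predicts disk writes flat, not disk writes elevated)
(D) thread-pool exhaustion — fails on queue depth growing, disk writes elevated (predicts disk writes flat, not disk writes elevated)
Every candidate fails on at least one observation.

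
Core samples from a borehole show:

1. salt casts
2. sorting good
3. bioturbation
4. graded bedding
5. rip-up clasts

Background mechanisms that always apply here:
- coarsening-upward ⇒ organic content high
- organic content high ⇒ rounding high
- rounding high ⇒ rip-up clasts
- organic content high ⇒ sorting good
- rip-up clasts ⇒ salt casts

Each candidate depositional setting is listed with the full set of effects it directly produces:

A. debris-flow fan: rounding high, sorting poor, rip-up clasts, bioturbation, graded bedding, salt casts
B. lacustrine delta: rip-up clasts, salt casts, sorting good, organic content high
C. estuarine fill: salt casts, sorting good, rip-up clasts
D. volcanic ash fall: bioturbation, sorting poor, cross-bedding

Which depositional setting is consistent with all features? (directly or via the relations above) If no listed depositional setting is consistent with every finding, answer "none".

none

Testing each hypothesis:
(A) debris-flow fan — salt casts ✓; sorting good ✗; bioturbation ✓; graded bedding ✓; rip-up clasts ✓
(B) lacustrine delta — does not account for bioturbation, graded bedding
(C) estuarine fill — does not account for bioturbation, graded bedding
(D) volcanic ash fall — salt casts ✗; sorting good ✗; bioturbation ✓; graded bedding ✗; rip-up clasts ✗
No candidate is consistent with all observations.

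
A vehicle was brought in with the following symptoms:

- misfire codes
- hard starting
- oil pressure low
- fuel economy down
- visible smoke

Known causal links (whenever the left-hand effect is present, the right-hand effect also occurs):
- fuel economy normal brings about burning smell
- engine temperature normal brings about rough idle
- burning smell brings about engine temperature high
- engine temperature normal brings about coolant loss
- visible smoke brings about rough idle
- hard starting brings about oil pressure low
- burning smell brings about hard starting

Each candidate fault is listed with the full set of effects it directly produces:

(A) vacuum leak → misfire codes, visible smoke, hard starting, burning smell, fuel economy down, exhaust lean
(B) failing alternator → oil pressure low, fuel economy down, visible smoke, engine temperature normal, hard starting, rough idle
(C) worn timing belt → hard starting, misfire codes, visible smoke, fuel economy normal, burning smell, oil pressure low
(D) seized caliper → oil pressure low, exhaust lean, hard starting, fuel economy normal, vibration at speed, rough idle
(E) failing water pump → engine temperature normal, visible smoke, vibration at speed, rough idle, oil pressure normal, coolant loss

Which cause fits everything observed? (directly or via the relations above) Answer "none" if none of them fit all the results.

For each candidate, compare predicted effects to what was observed:
(A) vacuum leak — accounts for every observation (oil pressure low by hard starting → oil pressure low)
(B) failing alternator — does not account for misfire codes
(C) worn timing belt — misfire codes yes; hard starting yes; oil pressure low yes; fuel economy down NO; visible smoke yes
(D) seized caliper — misfire codes NO; hard starting yes; oil pressure low yes; fuel economy down NO; visible smoke NO
(E) failing water pump — misfire codes NO; hard starting NO; oil pressure low NO; fuel economy down NO; visible smoke yes
(A) is the only candidate with no mismatches.

A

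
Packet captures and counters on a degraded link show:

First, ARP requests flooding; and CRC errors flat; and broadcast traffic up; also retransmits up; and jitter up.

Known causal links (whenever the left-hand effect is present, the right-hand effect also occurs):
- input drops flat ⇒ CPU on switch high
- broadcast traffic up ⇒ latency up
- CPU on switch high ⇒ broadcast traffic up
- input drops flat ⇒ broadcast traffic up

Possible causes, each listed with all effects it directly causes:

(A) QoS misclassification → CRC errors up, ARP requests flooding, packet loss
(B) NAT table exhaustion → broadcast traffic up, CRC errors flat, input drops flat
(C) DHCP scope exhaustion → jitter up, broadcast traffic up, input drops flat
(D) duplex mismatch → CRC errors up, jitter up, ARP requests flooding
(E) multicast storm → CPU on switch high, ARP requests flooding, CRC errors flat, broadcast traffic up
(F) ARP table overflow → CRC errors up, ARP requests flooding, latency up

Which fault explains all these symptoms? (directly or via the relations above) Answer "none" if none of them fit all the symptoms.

Per-candidate check:
(A) QoS misclassification — fails on CRC errors flat, broadcast traffic up, retransmits up, jitter up (predicts CRC errors up, not CRC errors flat)
(B) NAT table exhaustion — ARP requests flooding -; CRC errors flat +; broadcast traffic up +; retransmits up -; jitter up -
(C) DHCP scope exhaustion — does not account for ARP requests flooding, CRC errors flat, retransmits up
(D) duplex mismatch — ARP requests flooding +; CRC errors flat -; broadcast traffic up -; retransmits up -; jitter up +
(E) multicast storm — ARP requests flooding +; CRC errors flat +; broadcast traffic up +; retransmits up -; jitter up -
(F) ARP table overflow — ARP requests flooding +; CRC errors flat -; broadcast traffic up -; retransmits up -; jitter up -
Every candidate fails on at least one observation.

none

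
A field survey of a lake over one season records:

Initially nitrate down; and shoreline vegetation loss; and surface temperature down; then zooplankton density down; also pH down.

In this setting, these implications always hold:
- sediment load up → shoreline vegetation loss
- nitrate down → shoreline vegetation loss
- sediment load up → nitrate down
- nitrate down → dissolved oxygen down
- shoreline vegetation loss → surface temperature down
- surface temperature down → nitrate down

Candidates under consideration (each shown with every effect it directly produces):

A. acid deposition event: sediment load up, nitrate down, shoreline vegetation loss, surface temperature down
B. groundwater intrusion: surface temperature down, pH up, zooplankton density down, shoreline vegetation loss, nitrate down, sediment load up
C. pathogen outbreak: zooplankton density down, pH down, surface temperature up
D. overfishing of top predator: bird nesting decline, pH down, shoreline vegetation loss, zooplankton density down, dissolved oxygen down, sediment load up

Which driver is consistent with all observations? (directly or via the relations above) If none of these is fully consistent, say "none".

Testing each hypothesis:
(A) acid deposition event — does not account for zooplankton density down, pH down
(B) groundwater intrusion — fails on pH down (predicts pH up, not pH down)
(C) pathogen outbreak — nitrate down miss; shoreline vegetation loss miss; surface temperature down miss; zooplankton density down match; pH down match
(D) overfishing of top predator — accounts for every observation (nitrate down through sediment load up → nitrate down)
(D) is the only candidate with no mismatches.

D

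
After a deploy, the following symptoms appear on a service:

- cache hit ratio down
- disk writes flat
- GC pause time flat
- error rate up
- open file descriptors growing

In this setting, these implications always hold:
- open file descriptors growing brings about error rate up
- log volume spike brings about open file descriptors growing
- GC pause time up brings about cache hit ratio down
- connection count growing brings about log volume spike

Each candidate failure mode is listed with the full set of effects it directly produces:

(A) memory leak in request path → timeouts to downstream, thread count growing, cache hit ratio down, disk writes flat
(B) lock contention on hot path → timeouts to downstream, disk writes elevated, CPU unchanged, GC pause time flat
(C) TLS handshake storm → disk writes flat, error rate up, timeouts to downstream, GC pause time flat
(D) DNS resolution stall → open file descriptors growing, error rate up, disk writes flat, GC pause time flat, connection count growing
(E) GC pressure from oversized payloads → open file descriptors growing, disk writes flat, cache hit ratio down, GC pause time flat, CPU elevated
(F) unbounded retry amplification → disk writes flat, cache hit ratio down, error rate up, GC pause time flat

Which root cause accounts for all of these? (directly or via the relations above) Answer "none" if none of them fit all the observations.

E

Testing each hypothesis:
(A) memory leak in request path — does not account for GC pause time flat, error rate up, open file descriptors growing
(B) lock contention on hot path — cache hit ratio down ✗; disk writes flat ✗; GC pause time flat ✓; error rate up ✗; open file descriptors growing ✗
(C) TLS handshake storm — cache hit ratio down ✗; disk writes flat ✓; GC pause time flat ✓; error rate up ✓; open file descriptors growing ✗
(D) DNS resolution stall — does not account for cache hit ratio down
(E) GC pressure from oversized payloads — accounts for every observation (error rate up by open file descriptors growing → error rate up)
(F) unbounded retry amplification — cache hit ratio down ✓; disk writes flat ✓; GC pause time flat ✓; error rate up ✓; open file descriptors growing ✗
(E) is the only candidate with no mismatches.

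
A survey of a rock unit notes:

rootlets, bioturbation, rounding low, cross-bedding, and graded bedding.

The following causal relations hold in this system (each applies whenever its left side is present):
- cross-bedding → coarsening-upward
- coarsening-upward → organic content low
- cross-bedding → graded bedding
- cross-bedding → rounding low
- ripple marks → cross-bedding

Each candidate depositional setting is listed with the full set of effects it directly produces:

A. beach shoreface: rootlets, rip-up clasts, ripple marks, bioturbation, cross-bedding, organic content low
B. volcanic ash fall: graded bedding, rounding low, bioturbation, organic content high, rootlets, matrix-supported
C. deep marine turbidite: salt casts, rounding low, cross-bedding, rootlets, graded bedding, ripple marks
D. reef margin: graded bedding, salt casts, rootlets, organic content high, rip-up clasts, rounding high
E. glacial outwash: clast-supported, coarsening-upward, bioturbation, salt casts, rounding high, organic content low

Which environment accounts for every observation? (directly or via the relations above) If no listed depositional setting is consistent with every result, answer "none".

Testing each hypothesis:
(A) beach shoreface — accounts for every observation (rounding low by cross-bedding → rounding low)
(B) volcanic ash fall — does not account for cross-bedding
(C) deep marine turbidite — rootlets +; bioturbation -; rounding low +; cross-bedding +; graded bedding +
(D) reef margin — fails on bioturbation, rounding low, cross-bedding (predicts rounding high, not rounding low)
(E) glacial outwash — rootlets -; bioturbation +; rounding low -; cross-bedding -; graded bedding -
(A) alone accounts for all the evidence.

A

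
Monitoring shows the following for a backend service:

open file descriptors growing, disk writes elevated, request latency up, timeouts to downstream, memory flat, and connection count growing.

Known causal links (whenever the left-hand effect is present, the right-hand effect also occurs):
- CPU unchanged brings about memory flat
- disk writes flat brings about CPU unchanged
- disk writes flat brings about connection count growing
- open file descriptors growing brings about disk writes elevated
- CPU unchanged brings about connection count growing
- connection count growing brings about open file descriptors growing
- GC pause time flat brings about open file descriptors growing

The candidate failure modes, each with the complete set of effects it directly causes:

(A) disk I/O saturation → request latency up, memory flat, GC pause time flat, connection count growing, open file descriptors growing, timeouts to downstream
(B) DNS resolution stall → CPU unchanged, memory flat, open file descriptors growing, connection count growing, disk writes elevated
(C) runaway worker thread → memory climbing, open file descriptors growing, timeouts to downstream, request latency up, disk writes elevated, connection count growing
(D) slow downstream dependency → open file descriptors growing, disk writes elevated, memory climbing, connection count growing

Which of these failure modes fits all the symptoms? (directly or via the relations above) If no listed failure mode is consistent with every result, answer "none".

A

Per-candidate check:
(A) disk I/O saturation — accounts for every observation (disk writes elevated via open file descriptors growing → disk writes elevated)
(B) DNS resolution stall — open file descriptors growing yes; disk writes elevated yes; request latency up NO; timeouts to downstream NO; memory flat yes; connection count growing yes
(C) runaway worker thread — open file descriptors growing yes; disk writes elevated yes; request latency up yes; timeouts to downstream yes; memory flat NO; connection count growing yes
(D) slow downstream dependency — open file descriptors growing yes; disk writes elevated yes; request latency up NO; timeouts to downstream NO; memory flat NO; connection count growing yes
Only (A) is consistent with every observation.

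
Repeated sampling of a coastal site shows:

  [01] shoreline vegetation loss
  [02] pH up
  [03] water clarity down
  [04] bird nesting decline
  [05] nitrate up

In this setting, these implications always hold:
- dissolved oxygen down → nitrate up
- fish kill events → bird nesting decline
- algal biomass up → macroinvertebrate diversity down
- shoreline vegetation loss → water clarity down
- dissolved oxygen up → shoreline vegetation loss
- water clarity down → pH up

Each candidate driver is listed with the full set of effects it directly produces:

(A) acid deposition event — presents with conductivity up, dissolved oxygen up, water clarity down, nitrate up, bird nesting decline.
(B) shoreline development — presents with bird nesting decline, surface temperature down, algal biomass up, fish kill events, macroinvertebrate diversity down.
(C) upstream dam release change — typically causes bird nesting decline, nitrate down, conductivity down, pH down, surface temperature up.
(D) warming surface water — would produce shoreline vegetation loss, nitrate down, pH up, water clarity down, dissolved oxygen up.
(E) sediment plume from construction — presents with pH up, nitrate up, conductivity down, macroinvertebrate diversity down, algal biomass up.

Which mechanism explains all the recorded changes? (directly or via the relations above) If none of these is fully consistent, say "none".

Testing each hypothesis:
(A) acid deposition event — accounts for every observation (shoreline vegetation loss by dissolved oxygen up → shoreline vegetation loss)
(B) shoreline development — shoreline vegetation loss ✗; pH up ✗; water clarity down ✗; bird nesting decline ✓; nitrate up ✗
(C) upstream dam release change — fails on shoreline vegetation loss, pH up, water clarity down, nitrate up (predicts pH down, not pH up; predicts nitrate down, not nitrate up)
(D) warming surface water — shoreline vegetation loss ✓; pH up ✓; water clarity down ✓; bird nesting decline ✗; nitrate up ✗
(E) sediment plume from construction — does not account for shoreline vegetation loss, water clarity down, bird nesting decline
(A) alone accounts for all the evidence.

A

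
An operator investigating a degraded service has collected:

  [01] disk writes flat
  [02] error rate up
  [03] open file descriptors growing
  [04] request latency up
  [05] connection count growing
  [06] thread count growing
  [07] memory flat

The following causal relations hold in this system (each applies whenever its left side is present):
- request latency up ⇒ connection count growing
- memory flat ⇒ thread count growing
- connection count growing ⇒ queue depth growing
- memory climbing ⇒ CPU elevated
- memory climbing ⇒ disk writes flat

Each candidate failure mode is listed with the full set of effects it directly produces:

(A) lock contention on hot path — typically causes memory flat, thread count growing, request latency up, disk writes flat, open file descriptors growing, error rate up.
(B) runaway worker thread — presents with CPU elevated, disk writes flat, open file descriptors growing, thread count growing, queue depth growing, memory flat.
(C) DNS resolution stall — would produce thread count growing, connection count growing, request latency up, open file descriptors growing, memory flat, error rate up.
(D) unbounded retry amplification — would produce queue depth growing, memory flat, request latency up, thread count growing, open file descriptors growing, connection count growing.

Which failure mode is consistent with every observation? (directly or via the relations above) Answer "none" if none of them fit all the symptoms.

For each candidate, compare predicted effects to what was observed:
(A) lock contention on hot path — disk writes flat match; error rate up match; open file descriptors growing match; request latency up match; connection count growing match (through request latency up → connection count growing); thread count growing match; memory flat match
(B) runaway worker thread — does not account for error rate up, request latency up, connection count growing
(C) DNS resolution stall — disk writes flat miss; error rate up match; open file descriptors growing match; request latency up match; connection count growing match; thread count growing match; memory flat match
(D) unbounded retry amplification — disk writes flat miss; error rate up miss; open file descriptors growing match; request latency up match; connection count growing match; thread count growing match; memory flat match
Only (A) is consistent with every observation.

A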